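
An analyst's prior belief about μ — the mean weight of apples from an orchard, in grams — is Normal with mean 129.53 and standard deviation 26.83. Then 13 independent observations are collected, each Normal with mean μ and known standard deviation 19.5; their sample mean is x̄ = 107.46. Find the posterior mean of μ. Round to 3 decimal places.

Posterior mean ≈ 108.322

With known σ, the Normal prior is conjugate. Weight on the data is w = (n/σ²)/(n/σ² + 1/τ₀²) = 0.0341880/(0.0341880+0.00138918) = 0.96095.
Posterior mean = w·x̄ + (1−w)·μ₀ = 0.96095·107.46 + 0.039047·129.53 = 108.322.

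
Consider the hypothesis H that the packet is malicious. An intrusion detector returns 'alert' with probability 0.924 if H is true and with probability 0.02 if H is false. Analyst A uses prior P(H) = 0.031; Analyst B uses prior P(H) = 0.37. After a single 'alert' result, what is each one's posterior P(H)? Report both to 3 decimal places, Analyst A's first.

P('+'|H) = 0.924, P('+'|¬H) = 0.02.
Analyst A: numerator 0.924·0.031 = 0.028644; evidence = 0.028644+0.02·0.969 = 0.048024; posterior = 0.596.
Analyst B: numerator 0.924·0.37 = 0.34188; evidence = 0.34188+0.02·0.63 = 0.35448; posterior = 0.964.

Analyst A: 0.596; Analyst B: 0.964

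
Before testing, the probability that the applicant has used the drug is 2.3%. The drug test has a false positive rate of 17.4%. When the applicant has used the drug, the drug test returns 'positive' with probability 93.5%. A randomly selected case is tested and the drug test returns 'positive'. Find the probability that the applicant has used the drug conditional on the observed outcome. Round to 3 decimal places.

P(H | E) ≈ 0.112

Let H be the event that the applicant has used the drug. P(H) = 0.023, so P(¬H) = 0.977. With E the 'positive' result, P(E|H) = 0.935 and P(E|¬H) = 0.174.
P(E) = 0.935·0.023 + 0.174·0.977 = 0.021505 + 0.17000 = 0.19150.
By Bayes' theorem, P(H|E) = 0.021505 / 0.19150 = 0.112.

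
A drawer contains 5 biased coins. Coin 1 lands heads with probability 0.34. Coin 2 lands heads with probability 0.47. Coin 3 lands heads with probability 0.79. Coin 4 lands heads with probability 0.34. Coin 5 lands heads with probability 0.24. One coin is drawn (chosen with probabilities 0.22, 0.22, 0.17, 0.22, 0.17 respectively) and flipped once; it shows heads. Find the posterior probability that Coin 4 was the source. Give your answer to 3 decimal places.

Posterior probability ≈ 0.175

P(heads|C1) = 0.34; P(heads|C2) = 0.47; P(heads|C3) = 0.79; P(heads|C4) = 0.34; P(heads|C5) = 0.24.
Prior × likelihood for each source: 0.22·0.34=0.07480, 0.22·0.47=0.1034, 0.17·0.79=0.1343, 0.22·0.34=0.07480, 0.17·0.24=0.04080. Summing gives P(heads) = 0.42810.
P(Coin 4 | heads) = 0.07480 / 0.42810 = 0.175.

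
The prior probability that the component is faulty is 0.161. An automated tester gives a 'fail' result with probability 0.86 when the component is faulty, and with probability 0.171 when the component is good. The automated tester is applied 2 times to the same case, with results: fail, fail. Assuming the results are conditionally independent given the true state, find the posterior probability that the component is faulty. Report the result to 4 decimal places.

Posterior P(H) ≈ 0.8292

Let H be the event that the component is faulty; start with P(H) = 0.161. P('fail'|H) = 0.86, P('fail'|¬H) = 0.171.
Update on result 1 ('fail'): P(H) ← 0.86·0.1610 / (0.86·0.1610 + 0.171·0.8390) = 0.13846/0.28193 = 0.4911.
Update on result 2 ('fail'): P(H) ← 0.86·0.4911 / (0.86·0.4911 + 0.171·0.5089) = 0.42236/0.50938 = 0.8292.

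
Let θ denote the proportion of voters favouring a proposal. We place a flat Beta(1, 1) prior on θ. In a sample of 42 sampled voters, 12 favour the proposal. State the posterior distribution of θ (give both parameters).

Observing 12 successes and 30 failures updates Beta(1, 1) by adding the success and failure counts to the two shape parameters: α = 1+12 = 13, β = 1+30 = 31.

Posterior: Beta(13, 31)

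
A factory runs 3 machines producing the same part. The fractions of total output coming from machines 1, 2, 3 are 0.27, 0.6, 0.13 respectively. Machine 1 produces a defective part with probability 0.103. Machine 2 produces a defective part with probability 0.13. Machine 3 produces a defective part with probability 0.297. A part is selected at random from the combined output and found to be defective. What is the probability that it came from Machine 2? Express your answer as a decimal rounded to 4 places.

Posterior probability ≈ 0.5401

Tabulate prior·likelihood by source: [1] prior 0.27, lik 0.103, product 0.02781; [2] prior 0.6, lik 0.13, product 0.07800; [3] prior 0.13, lik 0.297, product 0.03861.
Normalizing constant = 0.14442; the posterior for Machine 2 is its product over the sum, 0.07800/0.14442 = 0.5401.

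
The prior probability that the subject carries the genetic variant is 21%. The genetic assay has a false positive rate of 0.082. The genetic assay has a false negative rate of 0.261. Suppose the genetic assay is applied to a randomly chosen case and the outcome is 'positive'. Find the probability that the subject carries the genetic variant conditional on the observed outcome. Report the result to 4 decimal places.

P(H | E) ≈ 0.7055

Write H for 'the subject carries the genetic variant'. Prior odds H:¬H = 0.21/0.79 = 0.26582. For the 'positive' outcome, the likelihood ratio is 0.739/0.082 = 9.0122.
Posterior odds = 0.26582 × 9.0122 = 2.3956, so P(H|E) = 2.3956/(1+2.3956) = 0.7055.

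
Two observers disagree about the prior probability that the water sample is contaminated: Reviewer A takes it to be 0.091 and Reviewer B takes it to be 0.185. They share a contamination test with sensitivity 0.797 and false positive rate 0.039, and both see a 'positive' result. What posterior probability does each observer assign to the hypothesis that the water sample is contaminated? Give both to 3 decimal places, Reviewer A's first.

P('+'|H) = 0.797, P('+'|¬H) = 0.039.
Reviewer A: numerator 0.797·0.091 = 0.072527; evidence = 0.072527+0.039·0.909 = 0.10798; posterior = 0.672.
Reviewer B: numerator 0.797·0.185 = 0.14744; evidence = 0.14744+0.039·0.815 = 0.17923; posterior = 0.823.

Reviewer A: 0.672; Reviewer B: 0.823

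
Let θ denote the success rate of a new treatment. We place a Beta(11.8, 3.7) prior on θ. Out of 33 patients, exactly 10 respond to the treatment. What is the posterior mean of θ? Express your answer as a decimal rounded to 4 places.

Posterior mean ≈ 0.4495

Observing 10 successes and 23 failures updates Beta(11.8, 3.7) by adding the success and failure counts to the two shape parameters: α = 11.8+10 = 21.8, β = 3.7+23 = 26.7.
Posterior mean = α/(α+β) = 21.8/48.5 = 0.4495.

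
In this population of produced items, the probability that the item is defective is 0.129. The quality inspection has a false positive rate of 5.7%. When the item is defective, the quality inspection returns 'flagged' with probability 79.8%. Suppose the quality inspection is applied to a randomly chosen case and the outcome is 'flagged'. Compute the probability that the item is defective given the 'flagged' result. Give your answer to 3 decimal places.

Let H be the event that the item is defective. P(H) = 0.129, so P(¬H) = 0.871. With E the 'flagged' result, P(E|H) = 0.798 and P(E|¬H) = 0.057.
P(E) = 0.798·0.129 + 0.057·0.871 = 0.10294 + 0.049647 = 0.15259.
By Bayes' theorem, P(H|E) = 0.10294 / 0.15259 = 0.675.

P(H | E) ≈ 0.675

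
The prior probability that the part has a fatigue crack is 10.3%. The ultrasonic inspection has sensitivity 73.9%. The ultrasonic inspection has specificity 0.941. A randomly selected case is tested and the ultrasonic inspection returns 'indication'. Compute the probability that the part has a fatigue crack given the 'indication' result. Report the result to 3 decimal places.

P(H | E) ≈ 0.590

Write H for 'the part has a fatigue crack'. Prior odds H:¬H = 0.103/0.897 = 0.11483. For the 'indication' outcome, the likelihood ratio is 0.739/0.059 = 12.525.
Posterior odds = 0.11483 × 12.525 = 1.4383, so P(H|E) = 1.4383/(1+1.4383) = 0.590.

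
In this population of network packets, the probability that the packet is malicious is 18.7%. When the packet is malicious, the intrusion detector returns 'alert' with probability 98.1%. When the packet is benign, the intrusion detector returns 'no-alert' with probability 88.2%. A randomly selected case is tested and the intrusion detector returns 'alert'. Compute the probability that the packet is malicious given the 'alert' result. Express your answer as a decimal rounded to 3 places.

Write H for 'the packet is malicious'. Prior odds H:¬H = 0.187/0.813 = 0.23001. For the 'alert' outcome, the likelihood ratio is 0.981/0.118 = 8.3136.
Posterior odds = 0.23001 × 8.3136 = 1.9122, so P(H|E) = 1.9122/(1+1.9122) = 0.657.

P(H | E) ≈ 0.657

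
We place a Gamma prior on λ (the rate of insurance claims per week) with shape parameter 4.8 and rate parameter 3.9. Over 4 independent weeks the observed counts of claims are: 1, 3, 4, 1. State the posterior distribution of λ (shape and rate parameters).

Posterior: Gamma(shape=13.8, rate=7.9)

The Poisson likelihood adds the total count to the shape and the number of exposure periods to the rate. Here ∑xᵢ = 9 and n = 4, so shape 4.8→13.8 and rate 3.9→7.9.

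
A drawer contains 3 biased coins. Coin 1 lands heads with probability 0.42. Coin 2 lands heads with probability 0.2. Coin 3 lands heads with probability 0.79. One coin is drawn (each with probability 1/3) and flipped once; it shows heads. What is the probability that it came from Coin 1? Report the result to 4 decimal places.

P(heads|C1) = 0.42; P(heads|C2) = 0.2; P(heads|C3) = 0.79.
Prior × likelihood for each source: 0.333333·0.42=0.1400, 0.333333·0.2=0.06667, 0.333333·0.79=0.2633. Summing gives P(heads) = 0.47000.
P(Coin 1 | heads) = 0.1400 / 0.47000 = 0.2979.

Posterior probability ≈ 0.2979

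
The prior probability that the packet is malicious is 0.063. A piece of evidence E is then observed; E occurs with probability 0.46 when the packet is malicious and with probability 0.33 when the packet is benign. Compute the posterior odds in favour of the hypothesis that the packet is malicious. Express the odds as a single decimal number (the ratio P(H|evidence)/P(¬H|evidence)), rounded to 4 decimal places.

Prior odds = 0.063/(1−0.063) = 0.067236. In log-odds, ln(0.067236) = -2.6995.
Add log likelihood ratio: ln(1.3939) = 0.33213.
Posterior log-odds = -2.3674, so posterior odds = exp(-2.3674) = 0.093723.

Posterior odds ≈ 0.0937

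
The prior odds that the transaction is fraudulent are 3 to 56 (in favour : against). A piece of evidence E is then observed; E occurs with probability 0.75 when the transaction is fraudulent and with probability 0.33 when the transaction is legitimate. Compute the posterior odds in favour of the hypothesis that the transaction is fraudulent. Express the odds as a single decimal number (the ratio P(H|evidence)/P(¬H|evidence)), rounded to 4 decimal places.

Prior odds = 3/56 = 0.053571. In log-odds, ln(0.053571) = -2.9267.
Add log likelihood ratio: ln(2.2727) = 0.82098.
Posterior log-odds = -2.1058, so posterior odds = exp(-2.1058) = 0.12175.

Posterior odds ≈ 0.1218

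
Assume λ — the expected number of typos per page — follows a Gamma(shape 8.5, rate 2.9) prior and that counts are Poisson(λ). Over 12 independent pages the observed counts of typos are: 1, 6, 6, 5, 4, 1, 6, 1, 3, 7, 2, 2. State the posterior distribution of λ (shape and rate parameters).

Total count ∑xᵢ = 44 over n = 12 pages.
Gamma is conjugate to the Poisson likelihood: posterior is Gamma(shape = 8.5+44 = 52.5, rate = 2.9+12 = 14.9).

Posterior: Gamma(shape=52.5, rate=14.9)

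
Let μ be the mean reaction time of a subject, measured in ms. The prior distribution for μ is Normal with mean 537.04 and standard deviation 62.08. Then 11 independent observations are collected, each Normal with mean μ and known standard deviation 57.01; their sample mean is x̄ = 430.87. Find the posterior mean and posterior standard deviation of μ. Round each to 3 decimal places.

Prior precision 1/τ₀² = 1/62.08² = 0.00025948; data precision n/σ² = 11/57.01² = 0.00338447.
Posterior precision = 0.00025948 + 0.00338447 = 0.00364395, giving posterior SD = 1/√0.00364395 = 16.566.
Posterior mean = (0.00025948·537.04 + 0.00338447·430.87) / 0.00364395 = 438.430.

Posterior mean ≈ 438.430; posterior SD ≈ 16.566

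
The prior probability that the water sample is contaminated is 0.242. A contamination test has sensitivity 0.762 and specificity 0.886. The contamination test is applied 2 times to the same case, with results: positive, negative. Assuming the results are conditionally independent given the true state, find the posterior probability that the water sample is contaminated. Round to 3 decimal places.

Let H be the event that the water sample is contaminated; start with P(H) = 0.242. P('positive'|H) = 0.762, P('positive'|¬H) = 0.114.
Update on result 1 ('positive'): P(H) ← 0.762·0.2420 / (0.762·0.2420 + 0.114·0.7580) = 0.18440/0.27082 = 0.6809.
Update on result 2 ('negative'): P(H) ← 0.238·0.6809 / (0.238·0.6809 + 0.886·0.3191) = 0.16206/0.44476 = 0.3644.

Posterior P(H) ≈ 0.364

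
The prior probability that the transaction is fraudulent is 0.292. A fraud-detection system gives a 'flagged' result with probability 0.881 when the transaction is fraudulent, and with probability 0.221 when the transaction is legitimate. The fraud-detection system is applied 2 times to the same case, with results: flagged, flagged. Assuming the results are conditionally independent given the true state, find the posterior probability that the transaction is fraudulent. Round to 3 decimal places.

Posterior P(H) ≈ 0.868

Let H be the event that the transaction is fraudulent; start with P(H) = 0.292. P('flagged'|H) = 0.881, P('flagged'|¬H) = 0.221.
Update on result 1 ('flagged'): P(H) ← 0.881·0.2920 / (0.881·0.2920 + 0.221·0.7080) = 0.25725/0.41372 = 0.6218.
Update on result 2 ('flagged'): P(H) ← 0.881·0.6218 / (0.881·0.6218 + 0.221·0.3782) = 0.54781/0.63139 = 0.8676.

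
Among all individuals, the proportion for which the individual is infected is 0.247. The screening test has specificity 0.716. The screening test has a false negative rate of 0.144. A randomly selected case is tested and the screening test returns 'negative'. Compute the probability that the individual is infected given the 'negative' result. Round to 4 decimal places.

P(H | E) ≈ 0.0619

Write H for 'the individual is infected'. Prior odds H:¬H = 0.247/0.753 = 0.32802. For the 'negative' outcome, the likelihood ratio is 0.144/0.716 = 0.20112.
Posterior odds = 0.32802 × 0.20112 = 0.065971, so P(H|E) = 0.065971/(1+0.065971) = 0.0619.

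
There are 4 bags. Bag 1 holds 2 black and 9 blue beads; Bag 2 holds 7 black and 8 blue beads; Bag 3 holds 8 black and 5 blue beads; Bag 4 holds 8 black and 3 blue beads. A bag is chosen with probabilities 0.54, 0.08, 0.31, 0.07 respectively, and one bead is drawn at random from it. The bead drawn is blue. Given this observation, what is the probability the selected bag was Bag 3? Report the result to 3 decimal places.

Posterior probability ≈ 0.191

Tabulate prior·likelihood by source: [1] prior 0.54, lik 0.8182, product 0.4418; [2] prior 0.08, lik 0.5333, product 0.04267; [3] prior 0.31, lik 0.3846, product 0.1192; [4] prior 0.07, lik 0.2727, product 0.01909.
Normalizing constant = 0.62281; the posterior for Bag 3 is its product over the sum, 0.1192/0.62281 = 0.191.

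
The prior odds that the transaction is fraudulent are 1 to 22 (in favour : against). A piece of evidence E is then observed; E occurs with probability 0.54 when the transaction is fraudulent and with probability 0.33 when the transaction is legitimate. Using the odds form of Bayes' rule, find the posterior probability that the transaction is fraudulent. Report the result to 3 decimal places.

Posterior probability ≈ 0.069

Prior odds = 1/22 = 0.045455. In log-odds, ln(0.045455) = -3.0910.
Add log likelihood ratio: ln(1.6364) = 0.49248.
Posterior log-odds = -2.5986, so posterior odds = exp(-2.5986) = 0.074380. Converting, P(H|E) = 0.074380/1.0744 = 0.069.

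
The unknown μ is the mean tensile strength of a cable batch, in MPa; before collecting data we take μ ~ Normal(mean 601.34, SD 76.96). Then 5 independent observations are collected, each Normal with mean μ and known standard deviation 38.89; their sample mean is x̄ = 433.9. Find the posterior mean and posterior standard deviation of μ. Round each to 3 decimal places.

Prior precision 1/τ₀² = 1/76.96² = 0.00016884; data precision n/σ² = 5/38.89² = 0.00330593.
Posterior precision = 0.00016884 + 0.00330593 = 0.00347477, giving posterior SD = 1/√0.00347477 = 16.964.
Posterior mean = (0.00016884·601.34 + 0.00330593·433.9) / 0.00347477 = 442.036.

Posterior mean ≈ 442.036; posterior SD ≈ 16.964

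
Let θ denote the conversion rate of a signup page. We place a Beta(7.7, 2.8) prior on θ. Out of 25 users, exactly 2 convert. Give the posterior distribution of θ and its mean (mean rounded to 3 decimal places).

Posterior: Beta(9.7, 25.8); mean ≈ 0.273

The binomial likelihood is conjugate to the Beta prior: with 2 successes and 23 failures, the posterior is Beta(7.7+2, 2.8+23) = Beta(9.7, 25.8).
Posterior mean = α/(α+β) = 9.7/35.5 = 0.273.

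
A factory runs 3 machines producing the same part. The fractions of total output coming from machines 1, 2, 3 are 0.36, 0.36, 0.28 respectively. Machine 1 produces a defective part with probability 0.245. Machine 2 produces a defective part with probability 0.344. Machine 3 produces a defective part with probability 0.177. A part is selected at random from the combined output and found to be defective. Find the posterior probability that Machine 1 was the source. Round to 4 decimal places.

Posterior probability ≈ 0.3372

P(defective|M1) = 0.245; P(defective|M2) = 0.344; P(defective|M3) = 0.177.
Prior × likelihood for each source: 0.36·0.245=0.08820, 0.36·0.344=0.1238, 0.28·0.177=0.04956. Summing gives P(defective) = 0.26160.
P(Machine 1 | defective) = 0.08820 / 0.26160 = 0.3372.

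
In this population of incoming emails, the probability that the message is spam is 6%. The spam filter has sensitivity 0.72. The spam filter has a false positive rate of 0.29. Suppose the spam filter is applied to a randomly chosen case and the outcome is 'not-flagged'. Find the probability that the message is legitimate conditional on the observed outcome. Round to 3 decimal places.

P(¬H | E) ≈ 0.975

Let H be the event that the message is spam. P(H) = 0.06, so P(¬H) = 0.94. With E the 'not-flagged' result, P(E|H) = 0.28 and P(E|¬H) = 0.71.
P(E) = 0.28·0.06 + 0.71·0.94 = 0.016800 + 0.66740 = 0.68420.
By Bayes' theorem, P(H|E) = 0.016800 / 0.68420 = 0.025. Hence P(¬H|E) = 1 − 0.025 = 0.975.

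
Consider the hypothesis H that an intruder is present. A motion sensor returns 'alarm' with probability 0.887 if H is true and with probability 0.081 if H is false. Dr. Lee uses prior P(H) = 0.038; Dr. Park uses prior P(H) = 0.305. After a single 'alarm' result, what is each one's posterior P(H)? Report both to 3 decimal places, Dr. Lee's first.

Dr. Lee: 0.302; Dr. Park: 0.828

P('+'|H) = 0.887, P('+'|¬H) = 0.081.
Dr. Lee: numerator 0.887·0.038 = 0.033706; evidence = 0.033706+0.081·0.962 = 0.11163; posterior = 0.302.
Dr. Park: numerator 0.887·0.305 = 0.27053; evidence = 0.27053+0.081·0.695 = 0.32683; posterior = 0.828.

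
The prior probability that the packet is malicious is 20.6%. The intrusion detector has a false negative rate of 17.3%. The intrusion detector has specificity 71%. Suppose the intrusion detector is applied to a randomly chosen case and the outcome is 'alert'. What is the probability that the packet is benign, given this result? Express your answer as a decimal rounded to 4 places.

Write H for 'the packet is malicious'. Prior odds H:¬H = 0.206/0.794 = 0.25945. For the 'alert' outcome, the likelihood ratio is 0.827/0.29 = 2.8517.
Posterior odds = 0.25945 × 2.8517 = 0.73987, so P(H|E) = 0.73987/(1+0.73987) = 0.4252. Then P(¬H|E) = 1 − 0.4252 = 0.5748.

P(¬H | E) ≈ 0.5748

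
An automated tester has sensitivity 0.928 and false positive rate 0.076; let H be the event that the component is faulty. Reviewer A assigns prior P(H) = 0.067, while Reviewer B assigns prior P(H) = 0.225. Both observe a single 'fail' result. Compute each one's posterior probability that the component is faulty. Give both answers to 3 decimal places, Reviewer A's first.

Reviewer A: 0.467; Reviewer B: 0.780

The likelihood ratio for a 'fail' result is 0.928/0.076 = 12.211.
Reviewer A: prior odds 0.067/0.933 = 0.071811; posterior odds 0.87685; posterior probability 0.467.
Reviewer B: prior odds 0.225/0.775 = 0.29032; posterior odds 3.5450; posterior probability 0.780.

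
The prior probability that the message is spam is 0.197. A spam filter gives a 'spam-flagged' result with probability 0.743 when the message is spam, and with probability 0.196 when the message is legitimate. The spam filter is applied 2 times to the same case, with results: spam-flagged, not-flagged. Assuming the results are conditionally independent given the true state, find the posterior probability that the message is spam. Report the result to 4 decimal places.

Posterior P(H) ≈ 0.2292

Let H be the event that the message is spam; start with P(H) = 0.197. P('spam-flagged'|H) = 0.743, P('spam-flagged'|¬H) = 0.196.
Update on result 1 ('spam-flagged'): P(H) ← 0.743·0.1970 / (0.743·0.1970 + 0.196·0.8030) = 0.14637/0.30376 = 0.4819.
Update on result 2 ('not-flagged'): P(H) ← 0.257·0.4819 / (0.257·0.4819 + 0.804·0.5181) = 0.12384/0.54042 = 0.2292.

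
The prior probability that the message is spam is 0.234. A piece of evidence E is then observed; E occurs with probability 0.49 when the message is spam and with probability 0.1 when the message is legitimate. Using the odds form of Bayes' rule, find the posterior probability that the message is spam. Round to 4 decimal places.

Prior odds = 0.234/(1−0.234) = 0.30548.
Likelihood ratio for E = 0.49/0.1 = 4.9000.
Posterior odds = prior odds × LR = 1.4969.
Posterior probability = odds/(1+odds) = 1.4969/2.4969 = 0.5995.

Posterior probability ≈ 0.5995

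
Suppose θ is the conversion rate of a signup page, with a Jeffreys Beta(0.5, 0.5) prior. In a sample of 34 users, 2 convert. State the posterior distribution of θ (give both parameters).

Posterior: Beta(2.5, 32.5)

Observing 2 successes and 32 failures updates Beta(0.5, 0.5) by adding the success and failure counts to the two shape parameters: α = 0.5+2 = 2.5, β = 0.5+32 = 32.5.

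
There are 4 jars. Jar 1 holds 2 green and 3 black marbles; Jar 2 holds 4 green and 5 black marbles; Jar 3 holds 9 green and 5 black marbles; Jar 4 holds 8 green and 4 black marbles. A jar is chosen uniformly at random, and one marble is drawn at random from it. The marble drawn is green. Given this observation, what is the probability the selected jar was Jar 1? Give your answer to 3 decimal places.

Posterior probability ≈ 0.186

Tabulate prior·likelihood by source: [1] prior 0.25, lik 0.4, product 0.1000; [2] prior 0.25, lik 0.4444, product 0.1111; [3] prior 0.25, lik 0.6429, product 0.1607; [4] prior 0.25, lik 0.6667, product 0.1667.
Normalizing constant = 0.53849; the posterior for Jar 1 is its product over the sum, 0.1000/0.53849 = 0.186.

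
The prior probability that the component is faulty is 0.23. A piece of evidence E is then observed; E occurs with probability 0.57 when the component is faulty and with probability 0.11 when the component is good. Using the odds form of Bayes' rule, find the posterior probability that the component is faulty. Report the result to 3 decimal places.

Posterior probability ≈ 0.608

Prior odds = 0.23/(1−0.23) = 0.29870. In log-odds, ln(0.29870) = -1.2083.
Add log likelihood ratio: ln(5.1818) = 1.6452.
Posterior log-odds = 0.43684, so posterior odds = exp(0.43684) = 1.5478. Converting, P(H|E) = 1.5478/2.5478 = 0.608.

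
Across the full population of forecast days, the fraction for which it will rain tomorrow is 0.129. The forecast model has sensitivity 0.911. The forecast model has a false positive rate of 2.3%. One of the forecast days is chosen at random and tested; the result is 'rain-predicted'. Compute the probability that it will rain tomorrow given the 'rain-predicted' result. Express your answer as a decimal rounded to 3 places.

Write H for 'it will rain tomorrow'. Prior odds H:¬H = 0.129/0.871 = 0.14811. For the 'rain-predicted' outcome, the likelihood ratio is 0.911/0.023 = 39.609.
Posterior odds = 0.14811 × 39.609 = 5.8663, so P(H|E) = 5.8663/(1+5.8663) = 0.854.

P(H | E) ≈ 0.854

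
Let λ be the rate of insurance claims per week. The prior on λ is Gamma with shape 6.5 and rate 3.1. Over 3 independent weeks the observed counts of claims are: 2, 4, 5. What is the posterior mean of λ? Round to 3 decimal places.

Posterior mean ≈ 2.869

The Poisson likelihood adds the total count to the shape and the number of exposure periods to the rate. Here ∑xᵢ = 11 and n = 3, so shape 6.5→17.5 and rate 3.1→6.1.
E[λ | data] = 17.5/6.1 = 2.869.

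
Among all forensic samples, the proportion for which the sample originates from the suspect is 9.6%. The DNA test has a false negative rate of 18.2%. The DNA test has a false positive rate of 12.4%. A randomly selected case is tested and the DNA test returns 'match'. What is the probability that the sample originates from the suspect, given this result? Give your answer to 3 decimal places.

Write H for 'the sample originates from the suspect'. Prior odds H:¬H = 0.096/0.904 = 0.10619. For the 'match' outcome, the likelihood ratio is 0.818/0.124 = 6.5968.
Posterior odds = 0.10619 × 6.5968 = 0.70054, so P(H|E) = 0.70054/(1+0.70054) = 0.412.

P(H | E) ≈ 0.412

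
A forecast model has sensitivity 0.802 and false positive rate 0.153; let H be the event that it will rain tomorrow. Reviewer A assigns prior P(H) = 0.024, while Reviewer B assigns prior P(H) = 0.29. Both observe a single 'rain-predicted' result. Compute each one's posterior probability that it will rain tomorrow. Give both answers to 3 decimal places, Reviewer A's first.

P('+'|H) = 0.802, P('+'|¬H) = 0.153.
Reviewer A: numerator 0.802·0.024 = 0.019248; evidence = 0.019248+0.153·0.976 = 0.16858; posterior = 0.114.
Reviewer B: numerator 0.802·0.29 = 0.23258; evidence = 0.23258+0.153·0.71 = 0.34121; posterior = 0.682.

Reviewer A: 0.114; Reviewer B: 0.682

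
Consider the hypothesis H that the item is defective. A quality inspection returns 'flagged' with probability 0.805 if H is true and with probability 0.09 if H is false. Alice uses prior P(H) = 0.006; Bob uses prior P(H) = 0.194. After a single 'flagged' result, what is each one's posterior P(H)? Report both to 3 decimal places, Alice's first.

P('+'|H) = 0.805, P('+'|¬H) = 0.09.
Alice: numerator 0.805·0.006 = 0.0048300; evidence = 0.0048300+0.09·0.994 = 0.094290; posterior = 0.051.
Bob: numerator 0.805·0.194 = 0.15617; evidence = 0.15617+0.09·0.806 = 0.22871; posterior = 0.683.

Alice: 0.051; Bob: 0.683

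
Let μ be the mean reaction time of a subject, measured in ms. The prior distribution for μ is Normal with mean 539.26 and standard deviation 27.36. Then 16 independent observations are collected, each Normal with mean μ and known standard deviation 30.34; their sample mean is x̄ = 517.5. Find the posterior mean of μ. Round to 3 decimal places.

Prior precision 1/τ₀² = 1/27.36² = 0.00133588; data precision n/σ² = 16/30.34² = 0.0173816.
Posterior precision = 0.00133588 + 0.0173816 = 0.0187174.
Posterior mean = (0.00133588·539.26 + 0.0173816·517.5) / 0.0187174 = 519.053.

Posterior mean ≈ 519.053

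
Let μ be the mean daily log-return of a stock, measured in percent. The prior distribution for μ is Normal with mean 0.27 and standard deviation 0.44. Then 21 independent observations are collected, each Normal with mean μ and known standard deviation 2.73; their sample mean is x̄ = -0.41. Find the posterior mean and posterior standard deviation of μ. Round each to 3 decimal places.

Posterior mean ≈ 0.030; posterior SD ≈ 0.354

With known σ, the Normal prior is conjugate. Weight on the data is w = (n/σ²)/(n/σ² + 1/τ₀²) = 2.81770/(2.81770+5.16529) = 0.35296.
Posterior mean = w·x̄ + (1−w)·μ₀ = 0.35296·-0.41 + 0.64704·0.27 = 0.030. Posterior variance = 1/(2.81770+5.16529) = 0.125266, so SD = 0.354.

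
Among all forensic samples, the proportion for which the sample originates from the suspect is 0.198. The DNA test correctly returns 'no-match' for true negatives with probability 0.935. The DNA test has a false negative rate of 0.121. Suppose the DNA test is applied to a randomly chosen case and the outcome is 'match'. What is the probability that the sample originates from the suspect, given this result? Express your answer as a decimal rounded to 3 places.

Let H be the event that the sample originates from the suspect. P(H) = 0.198, so P(¬H) = 0.802. With E the 'match' result, P(E|H) = 0.879 and P(E|¬H) = 0.065.
P(E) = 0.879·0.198 + 0.065·0.802 = 0.17404 + 0.052130 = 0.22617.
By Bayes' theorem, P(H|E) = 0.17404 / 0.22617 = 0.770.

P(H | E) ≈ 0.770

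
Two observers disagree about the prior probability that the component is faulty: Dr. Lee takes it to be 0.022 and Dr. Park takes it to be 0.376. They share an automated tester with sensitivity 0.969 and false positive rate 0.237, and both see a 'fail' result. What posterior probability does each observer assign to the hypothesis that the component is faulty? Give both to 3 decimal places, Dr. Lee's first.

Dr. Lee: 0.084; Dr. Park: 0.711

P('+'|H) = 0.969, P('+'|¬H) = 0.237.
Dr. Lee: numerator 0.969·0.022 = 0.021318; evidence = 0.021318+0.237·0.978 = 0.25310; posterior = 0.084.
Dr. Park: numerator 0.969·0.376 = 0.36434; evidence = 0.36434+0.237·0.624 = 0.51223; posterior = 0.711.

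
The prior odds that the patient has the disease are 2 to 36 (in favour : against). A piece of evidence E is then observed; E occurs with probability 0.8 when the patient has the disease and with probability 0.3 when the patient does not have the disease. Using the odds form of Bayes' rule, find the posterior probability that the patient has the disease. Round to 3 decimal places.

Prior odds = 2/36 = 0.055556.
Likelihood ratio for E = 0.8/0.3 = 2.6667.
Posterior odds = prior odds × LR = 0.14815.
Posterior probability = odds/(1+odds) = 0.14815/1.1481 = 0.129.

Posterior probability ≈ 0.129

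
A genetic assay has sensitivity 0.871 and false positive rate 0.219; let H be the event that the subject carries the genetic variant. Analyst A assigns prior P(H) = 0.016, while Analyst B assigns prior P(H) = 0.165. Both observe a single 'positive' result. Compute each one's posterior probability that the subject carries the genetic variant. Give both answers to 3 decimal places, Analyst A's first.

Analyst A: 0.061; Analyst B: 0.440

P('+'|H) = 0.871, P('+'|¬H) = 0.219.
Analyst A: numerator 0.871·0.016 = 0.013936; evidence = 0.013936+0.219·0.984 = 0.22943; posterior = 0.061.
Analyst B: numerator 0.871·0.165 = 0.14372; evidence = 0.14372+0.219·0.835 = 0.32658; posterior = 0.440.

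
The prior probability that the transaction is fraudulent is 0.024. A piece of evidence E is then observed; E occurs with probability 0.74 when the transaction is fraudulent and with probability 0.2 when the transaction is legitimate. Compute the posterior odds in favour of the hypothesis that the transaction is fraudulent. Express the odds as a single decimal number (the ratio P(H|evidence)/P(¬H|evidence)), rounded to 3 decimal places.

Posterior odds ≈ 0.091

Prior odds = 0.024/(1−0.024) = 0.024590. In log-odds, ln(0.024590) = -3.7054.
Add log likelihood ratio: ln(3.7000) = 1.3083.
Posterior log-odds = -2.3971, so posterior odds = exp(-2.3971) = 0.090984.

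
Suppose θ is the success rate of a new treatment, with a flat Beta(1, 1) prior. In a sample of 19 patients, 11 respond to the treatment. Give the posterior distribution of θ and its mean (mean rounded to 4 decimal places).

Observing 11 successes and 8 failures updates Beta(1, 1) by adding the success and failure counts to the two shape parameters: α = 1+11 = 12, β = 1+8 = 9.
Posterior mean = α/(α+β) = 12/21 = 0.5714.

Posterior: Beta(12, 9); mean ≈ 0.5714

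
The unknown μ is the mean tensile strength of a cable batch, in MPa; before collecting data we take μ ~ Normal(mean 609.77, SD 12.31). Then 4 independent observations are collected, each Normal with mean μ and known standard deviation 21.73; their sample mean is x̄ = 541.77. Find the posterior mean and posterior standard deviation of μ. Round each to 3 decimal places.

Posterior mean ≈ 571.547; posterior SD ≈ 8.146

Prior precision 1/τ₀² = 1/12.31² = 0.00659909; data precision n/σ² = 4/21.73² = 0.00847111.
Posterior precision = 0.00659909 + 0.00847111 = 0.0150702, giving posterior SD = 1/√0.0150702 = 8.146.
Posterior mean = (0.00659909·609.77 + 0.00847111·541.77) / 0.0150702 = 571.547.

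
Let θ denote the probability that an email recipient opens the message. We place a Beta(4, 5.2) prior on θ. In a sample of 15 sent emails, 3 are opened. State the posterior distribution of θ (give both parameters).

Posterior: Beta(7, 17.2)

The binomial likelihood is conjugate to the Beta prior: with 3 successes and 12 failures, the posterior is Beta(4+3, 5.2+12) = Beta(7, 17.2).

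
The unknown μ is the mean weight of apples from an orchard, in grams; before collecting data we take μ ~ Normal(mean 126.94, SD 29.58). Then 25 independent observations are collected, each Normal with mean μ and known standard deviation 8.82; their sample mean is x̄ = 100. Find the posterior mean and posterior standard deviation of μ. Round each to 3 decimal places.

With known σ, the Normal prior is conjugate. Weight on the data is w = (n/σ²)/(n/σ² + 1/τ₀²) = 0.321368/(0.321368+0.00114289) = 0.99646.
Posterior mean = w·x̄ + (1−w)·μ₀ = 0.99646·100 + 0.0035437·126.94 = 100.095. Posterior variance = 1/(0.321368+0.00114289) = 3.10067, so SD = 1.761.

Posterior mean ≈ 100.095; posterior SD ≈ 1.761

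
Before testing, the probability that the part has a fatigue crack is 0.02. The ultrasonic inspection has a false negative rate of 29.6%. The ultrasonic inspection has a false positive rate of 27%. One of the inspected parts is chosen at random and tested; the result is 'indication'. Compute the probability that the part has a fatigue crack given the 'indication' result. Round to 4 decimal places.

P(H | E) ≈ 0.0505

Let H be the event that the part has a fatigue crack. P(H) = 0.02, so P(¬H) = 0.98. With E the 'indication' result, P(E|H) = 0.704 and P(E|¬H) = 0.27.
P(E) = 0.704·0.02 + 0.27·0.98 = 0.014080 + 0.26460 = 0.27868.
By Bayes' theorem, P(H|E) = 0.014080 / 0.27868 = 0.0505.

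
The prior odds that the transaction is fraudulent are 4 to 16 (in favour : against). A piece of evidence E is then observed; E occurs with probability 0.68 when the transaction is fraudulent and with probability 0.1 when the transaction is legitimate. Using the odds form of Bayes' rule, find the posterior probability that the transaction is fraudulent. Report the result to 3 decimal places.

Posterior probability ≈ 0.630

Prior odds = 4/16 = 0.25000. In log-odds, ln(0.25000) = -1.3863.
Add log likelihood ratio: ln(6.8000) = 1.9169.
Posterior log-odds = 0.53063, so posterior odds = exp(0.53063) = 1.7000. Converting, P(H|E) = 1.7000/2.7000 = 0.630.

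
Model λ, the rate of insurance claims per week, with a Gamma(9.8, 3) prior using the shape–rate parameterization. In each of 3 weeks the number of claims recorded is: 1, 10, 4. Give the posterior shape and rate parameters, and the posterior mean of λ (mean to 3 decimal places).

Total count ∑xᵢ = 15 over n = 3 weeks.
Gamma is conjugate to the Poisson likelihood: posterior is Gamma(shape = 9.8+15 = 24.8, rate = 3+3 = 6).
Posterior mean = shape/rate = 24.8/6 = 4.133.

Posterior: Gamma(shape=24.8, rate=6); mean ≈ 4.133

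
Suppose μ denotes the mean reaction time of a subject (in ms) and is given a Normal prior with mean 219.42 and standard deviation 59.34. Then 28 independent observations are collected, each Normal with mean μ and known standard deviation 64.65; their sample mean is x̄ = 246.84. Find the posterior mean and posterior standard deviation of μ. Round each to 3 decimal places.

With known σ, the Normal prior is conjugate. Weight on the data is w = (n/σ²)/(n/σ² + 1/τ₀²) = 0.00669917/(0.00669917+0.00028399) = 0.95933.
Posterior mean = w·x̄ + (1−w)·μ₀ = 0.95933·246.84 + 0.040668·219.42 = 245.725. Posterior variance = 1/(0.00669917+0.00028399) = 143.202, so SD = 11.967.

Posterior mean ≈ 245.725; posterior SD ≈ 11.967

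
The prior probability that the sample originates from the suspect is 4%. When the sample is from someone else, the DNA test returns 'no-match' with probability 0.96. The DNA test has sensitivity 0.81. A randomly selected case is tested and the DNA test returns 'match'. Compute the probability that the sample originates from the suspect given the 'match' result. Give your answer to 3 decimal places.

P(H | E) ≈ 0.458

Write H for 'the sample originates from the suspect'. Prior odds H:¬H = 0.04/0.96 = 0.041667. For the 'match' outcome, the likelihood ratio is 0.81/0.04 = 20.250.
Posterior odds = 0.041667 × 20.250 = 0.84375, so P(H|E) = 0.84375/(1+0.84375) = 0.458.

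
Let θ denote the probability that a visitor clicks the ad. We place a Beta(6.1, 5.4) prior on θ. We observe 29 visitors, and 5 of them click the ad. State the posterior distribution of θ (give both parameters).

Observing 5 successes and 24 failures updates Beta(6.1, 5.4) by adding the success and failure counts to the two shape parameters: α = 6.1+5 = 11.1, β = 5.4+24 = 29.4.

Posterior: Beta(11.1, 29.4)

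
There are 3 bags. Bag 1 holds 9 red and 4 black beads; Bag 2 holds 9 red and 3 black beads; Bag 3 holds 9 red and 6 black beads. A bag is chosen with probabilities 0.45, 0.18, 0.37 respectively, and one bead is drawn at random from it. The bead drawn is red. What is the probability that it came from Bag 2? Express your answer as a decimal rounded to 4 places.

Tabulate prior·likelihood by source: [1] prior 0.45, lik 0.6923, product 0.3115; [2] prior 0.18, lik 0.75, product 0.1350; [3] prior 0.37, lik 0.6, product 0.2220.
Normalizing constant = 0.66854; the posterior for Bag 2 is its product over the sum, 0.1350/0.66854 = 0.2019.

Posterior probability ≈ 0.2019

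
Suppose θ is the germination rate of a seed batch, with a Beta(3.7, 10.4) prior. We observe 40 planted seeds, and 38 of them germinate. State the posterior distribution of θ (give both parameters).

Posterior: Beta(41.7, 12.4)

Observing 38 successes and 2 failures updates Beta(3.7, 10.4) by adding the success and failure counts to the two shape parameters: α = 3.7+38 = 41.7, β = 10.4+2 = 12.4.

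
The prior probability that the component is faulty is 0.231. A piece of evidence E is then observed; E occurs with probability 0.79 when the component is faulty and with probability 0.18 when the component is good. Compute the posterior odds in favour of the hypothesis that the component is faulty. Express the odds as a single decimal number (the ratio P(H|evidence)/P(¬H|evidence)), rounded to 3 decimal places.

Prior odds = 0.231/(1−0.231) = 0.30039. In log-odds, ln(0.30039) = -1.2027.
Add log likelihood ratio: ln(4.3889) = 1.4791.
Posterior log-odds = 0.27640, so posterior odds = exp(0.27640) = 1.3184.

Posterior odds ≈ 1.318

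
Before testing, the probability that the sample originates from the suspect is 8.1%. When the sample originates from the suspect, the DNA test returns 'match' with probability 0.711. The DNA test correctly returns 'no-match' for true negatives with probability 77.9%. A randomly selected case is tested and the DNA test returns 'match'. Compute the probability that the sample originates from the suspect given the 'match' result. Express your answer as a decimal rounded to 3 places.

P(H | E) ≈ 0.221

Let H be the event that the sample originates from the suspect. P(H) = 0.081, so P(¬H) = 0.919. With E the 'match' result, P(E|H) = 0.711 and P(E|¬H) = 0.221.
P(E) = 0.711·0.081 + 0.221·0.919 = 0.057591 + 0.20310 = 0.26069.
By Bayes' theorem, P(H|E) = 0.057591 / 0.26069 = 0.221.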